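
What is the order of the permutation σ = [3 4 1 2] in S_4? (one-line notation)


Cycle decomposition: (1 3) (2 4)
Cycle lengths: 2, 2
Order = lcm(2, 2) = 2

ord(σ) = 2


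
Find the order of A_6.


|A_n| = n!/2 (even permutations)
|A_6| = 6!/2 = 720/2 = 360

|A_6| = 360


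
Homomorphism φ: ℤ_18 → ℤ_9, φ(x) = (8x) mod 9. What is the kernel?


Kernel = preimage of identity
ker(φ) = {x ∈ ℤ_18 : 8x ≡ 0 (mod 9)}. Since 9 | 18, φ is well-defined. The kernel is the cyclic subgroup ⟨9⟩ of ℤ_18 (order 2), i.e. {0, 9}

ker(φ) = {0, 9}


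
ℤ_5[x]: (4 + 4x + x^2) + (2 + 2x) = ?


Add coefficients mod 5:
x^0: 4 + 2 = 1 (mod 5)
x^1: 4 + 2 = 1 (mod 5)
x^2: 1 + 0 = 1 (mod 5)
Result: 1 + x + x^2

f + g = 1 + x + x^2


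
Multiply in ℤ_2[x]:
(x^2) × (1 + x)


Expand and collect like terms; reduce coefficients mod 2:
x^0: 0·1 = 0 ≡ 0 (mod 2)
x^1: 0·1 + 0·1 = 0 ≡ 0 (mod 2)
x^2: 0·1 + 1·1 = 1 ≡ 1 (mod 2)
x^3: 1·1 = 1 ≡ 1 (mod 2)
Result: x^2 + x^3

f · g = x^2 + x^3


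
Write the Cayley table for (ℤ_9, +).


Elements: {0, 1, 2, 3, 4, 5, 6, 7, 8}
Operation: addition mod 9
Entry (a, b) = (a + b) mod 9

Cayley table:
  | 0 | 1 | 2 | 3 | 4 | 5 | 6 | 7 | 8
0 | 0 | 1 | 2 | 3 | 4 | 5 | 6 | 7 | 8
1 | 1 | 2 | 3 | 4 | 5 | 6 | 7 | 8 | 0
2 | 2 | 3 | 4 | 5 | 6 | 7 | 8 | 0 | 1
3 | 3 | 4 | 5 | 6 | 7 | 8 | 0 | 1 | 2
4 | 4 | 5 | 6 | 7 | 8 | 0 | 1 | 2 | 3
5 | 5 | 6 | 7 | 8 | 0 | 1 | 2 | 3 | 4
6 | 6 | 7 | 8 | 0 | 1 | 2 | 3 | 4 | 5
7 | 7 | 8 | 0 | 1 | 2 | 3 | 4 | 5 | 6
8 | 8 | 0 | 1 | 2 | 3 | 4 | 5 | 6 | 7


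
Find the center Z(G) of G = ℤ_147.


Z(G) = {g ∈ G | gx = xg for all x ∈ G}
ℤ_147 is abelian, so Z(G) = G

Z(ℤ_147) = ℤ_147


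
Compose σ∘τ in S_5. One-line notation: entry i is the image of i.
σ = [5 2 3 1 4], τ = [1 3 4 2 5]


σ∘τ: apply τ first, then σ
1 →τ 1 →σ 5
2 →τ 3 →σ 3
3 →τ 4 →σ 1
4 →τ 2 →σ 2
5 →τ 5 →σ 4

σ∘τ = [5 3 1 2 4]


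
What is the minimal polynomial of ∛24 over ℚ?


∛24 satisfies x³ - 24 = 0, irreducible over ℚ (no rational root; 24 is not a perfect cube)

Minimal polynomial: x³ - 24


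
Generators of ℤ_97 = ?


g generates ℤ_n iff gcd(g,n) = 1
Prime factors of 97: 97
Generators are g ∈ {1,...,96} not divisible by any of these primes.
Generators: {1, 2, 3, 4, 5, 6, 7, 8, 9, 10, 11, 12, 13, 14, 15, 16, 17, 18, 19, 20, 21, 22, 23, 24, 25, 26, 27, 28, 29, 30, 31, 32, 33, 34, 35, 36, 37, 38, 39, 40, 41, 42, 43, 44, 45, 46, 47, 48, 49, 50, 51, 52, 53, 54, 55, 56, 57, 58, 59, 60, 61, 62, 63, 64, 65, 66, 67, 68, 69, 70, 71, 72, 73, 74, 75, 76, 77, 78, 79, 80, 81, 82, 83, 84, 85, 86, 87, 88, 89, 90, 91, 92, 93, 94, 95, 96}
Number of generators = φ(97) = 96

Generators of ℤ_97 = {1, 2, 3, 4, 5, 6, 7, 8, 9, 10, 11, 12, 13, 14, 15, 16, 17, 18, 19, 20, 21, 22, 23, 24, 25, 26, 27, 28, 29, 30, 31, 32, 33, 34, 35, 36, 37, 38, 39, 40, 41, 42, 43, 44, 45, 46, 47, 48, 49, 50, 51, 52, 53, 54, 55, 56, 57, 58, 59, 60, 61, 62, 63, 64, 65, 66, 67, 68, 69, 70, 71, 72, 73, 74, 75, 76, 77, 78, 79, 80, 81, 82, 83, 84, 85, 86, 87, 88, 89, 90, 91, 92, 93, 94, 95, 96}


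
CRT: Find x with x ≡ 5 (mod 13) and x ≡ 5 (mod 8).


m₁ = 13, m₂ = 8, gcd = 1, so CRT applies. M = m₁·m₂ = 104
Let M₁ = M/m₁ = 8, M₂ = M/m₂ = 13
Find y₁ ≡ M₁⁻¹ (mod m₁): 8⁻¹ ≡ 5 (mod 13)
Find y₂ ≡ M₂⁻¹ (mod m₂): 13⁻¹ ≡ 5 (mod 8)
x = a₁·M₁·y₁ + a₂·M₂·y₂ = 5·8·5 + 5·13·5 = 525
Reduce mod 104: x ≡ 5
Check: 5 mod 13 = 5 ✓, 5 mod 8 = 5 ✓

x ≡ 5 (mod 104)


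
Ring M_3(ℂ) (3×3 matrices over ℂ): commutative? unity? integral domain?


Matrix multiplication is non-commutative for n ≥ 2; the identity matrix I is the unity; singular matrices give zero divisors, so not an integral domain
Commutative: No
Integral domain: No
Has unity: Yes

M_3(ℂ) (3×3 matrices over ℂ): Commutative=No, Unity=Yes


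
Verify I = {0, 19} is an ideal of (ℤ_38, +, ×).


Check ideal conditions for I = {0, 19} in ℤ_38:
(1) I is an additive subgroup? Yes
(2) For r ∈ ℤ_38 and a ∈ I: r·a ∈ I? Yes

Yes, I is an ideal of ℤ_38


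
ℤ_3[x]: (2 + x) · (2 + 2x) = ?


Expand and collect like terms; reduce coefficients mod 3:
x^0: 2·2 = 4 ≡ 1 (mod 3)
x^1: 2·2 + 1·2 = 6 ≡ 0 (mod 3)
x^2: 1·2 = 2 ≡ 2 (mod 3)
Result: 1 + 2x^2

f · g = 1 + 2x^2


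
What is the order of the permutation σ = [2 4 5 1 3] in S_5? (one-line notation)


Cycle decomposition: (1 2 4) (3 5)
Cycle lengths: 3, 2
Order = lcm(3, 2) = 6

ord(σ) = 6


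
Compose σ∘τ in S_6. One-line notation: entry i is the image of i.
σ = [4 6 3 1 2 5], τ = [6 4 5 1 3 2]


σ∘τ: apply τ first, then σ
1 →τ 6 →σ 5
2 →τ 4 →σ 1
3 →τ 5 →σ 2
4 →τ 1 →σ 4
5 →τ 3 →σ 3
6 →τ 2 →σ 6

σ∘τ = [5 1 2 4 3 6]


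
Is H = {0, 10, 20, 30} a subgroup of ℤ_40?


Subgroup test for H = {0, 10, 20, 30} in (ℤ_40, +):
(1) 0 ∈ H? Yes
(2) Closure: for all a,b ∈ H, (a+b) mod 40 ∈ H? Yes
(3) Inverses: for all a ∈ H, -a mod 40 ∈ H? Yes

Yes, H is a subgroup of ℤ_40


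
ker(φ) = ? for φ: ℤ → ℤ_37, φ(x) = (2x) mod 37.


Kernel = preimage of identity
ker(φ) = {x ∈ ℤ : 2x ≡ 0 (mod 37)}. gcd(2,37) = 1, so 2x ≡ 0 (mod 37) ⟺ x ≡ 0 (mod 37/1 = 37). Hence ker(φ) = 37ℤ

ker(φ) = 37ℤ


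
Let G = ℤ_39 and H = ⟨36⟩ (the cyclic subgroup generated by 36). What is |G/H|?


|⟨36⟩| = n / gcd(36, 39) = 39 / 3 = 13
H is normal (ℤ_39 is abelian).
|G/H| = |G| / |H| = 39 / 13 = 3

|G/H| = 3


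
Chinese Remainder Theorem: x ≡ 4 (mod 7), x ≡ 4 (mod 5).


m₁ = 7, m₂ = 5, gcd = 1, so CRT applies. M = m₁·m₂ = 35
Let M₁ = M/m₁ = 5, M₂ = M/m₂ = 7
Find y₁ ≡ M₁⁻¹ (mod m₁): 5⁻¹ ≡ 3 (mod 7)
Find y₂ ≡ M₂⁻¹ (mod m₂): 7⁻¹ ≡ 3 (mod 5)
x = a₁·M₁·y₁ + a₂·M₂·y₂ = 4·5·3 + 4·7·3 = 144
Reduce mod 35: x ≡ 4
Check: 4 mod 7 = 4 ✓, 4 mod 5 = 4 ✓

x ≡ 4 (mod 35)


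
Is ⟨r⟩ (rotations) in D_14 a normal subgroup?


H = ⟨r⟩ (rotations) in D_14
The rotation subgroup ⟨r⟩ has index 2 in D_14, so it is normal

Yes, normal subgroup


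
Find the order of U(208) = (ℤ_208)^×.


U(n) is the group of units mod n; |U(n)| = φ(n)
|U(208)| = φ(208) = 96

|U(208) = (ℤ_208)^×| = 96


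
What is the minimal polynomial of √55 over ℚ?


√55 satisfies x² - 55 = 0, irreducible over ℚ since 55 is squarefree

Minimal polynomial: x² - 55


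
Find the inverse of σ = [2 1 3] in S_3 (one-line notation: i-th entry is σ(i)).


To find σ⁻¹, swap domain and range:
σ(1) = 2 → σ⁻¹(2) = 1
σ(2) = 1 → σ⁻¹(1) = 2
σ(3) = 3 → σ⁻¹(3) = 3

σ⁻¹ = [2 1 3]


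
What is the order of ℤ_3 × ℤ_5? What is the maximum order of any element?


|ℤ_3 × ℤ_5| = 3 × 5 = 15
Max element order = lcm(3,5) = 15
Cyclic? Yes (gcd=1)

|ℤ_3×ℤ_5| = 15, max element order = 15


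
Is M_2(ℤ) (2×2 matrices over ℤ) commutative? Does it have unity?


Matrix multiplication is non-commutative for n ≥ 2; the identity matrix I is the unity; singular matrices give zero divisors, so not an integral domain
Commutative: No
Integral domain: No
Has unity: Yes

M_2(ℤ) (2×2 matrices over ℤ): Commutative=No, Unity=Yes


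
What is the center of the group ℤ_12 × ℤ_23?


Z(G) = {g ∈ G | gx = xg for all x ∈ G}
Direct product of abelian groups is abelian, so Z(G) = G

Z(ℤ_12 × ℤ_23) = ℤ_12 × ℤ_23


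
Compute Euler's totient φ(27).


φ(n) = count of k ∈ {1,...,n} with gcd(k,n)=1
Coprimes to 27: {1, 2, 4, 5, 7, 8, 10, 11, 13, 14, 16, 17, 19, 20, 22, 23, 25, 26}
Count: 18

φ(27) = 18


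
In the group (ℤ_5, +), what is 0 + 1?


Operation: addition mod 5
0 + 1 = (a + b) mod 5 with a = 0, b = 1

0 + 1 = 1


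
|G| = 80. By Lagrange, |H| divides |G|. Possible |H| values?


Lagrange's theorem: |H| divides |G|
|G| = 80
Divisors of 80: 1, 2, 4, 5, 8, 10, 16, 20, 40, 80

Possible subgroup orders: {1, 2, 4, 5, 8, 10, 16, 20, 40, 80}


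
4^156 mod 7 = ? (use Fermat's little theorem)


Fermat's little theorem: if p is prime and gcd(a,p)=1, then a^(p-1) ≡ 1 (mod p)
p = 7 is prime, gcd(4,7) = 1
Reduce exponent: 156 mod 6 = 0
So 4^156 ≡ 4^0 (mod 7)
4^0 = 1

4^156 ≡ 1 (mod 7)


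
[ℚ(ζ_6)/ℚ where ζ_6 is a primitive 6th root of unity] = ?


[ℚ(ζ_n):ℚ] = deg Φ_n(x) = φ(n). Here φ(6) = 2

[ℚ(ζ_6)/ℚ where ζ_6 is a primitive 6th root of unity] = 2


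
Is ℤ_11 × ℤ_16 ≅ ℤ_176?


Comparing ℤ_11 × ℤ_16 and ℤ_176:
gcd(11,16) = 1, so ℤ_11 × ℤ_16 ≅ ℤ_176 (CRT)

Yes, ℤ_11 × ℤ_16 ≅ ℤ_176


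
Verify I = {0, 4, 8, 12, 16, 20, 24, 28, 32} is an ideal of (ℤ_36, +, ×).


Check ideal conditions for I = {0, 4, 8, 12, 16, 20, 24, 28, 32} in ℤ_36:
(1) I is an additive subgroup? Yes
(2) For r ∈ ℤ_36 and a ∈ I: r·a ∈ I? Yes

Yes, I is an ideal of ℤ_36


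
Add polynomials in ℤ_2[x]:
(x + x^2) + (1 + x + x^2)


Add coefficients mod 2:
x^0: 0 + 1 = 1 (mod 2)
x^1: 1 + 1 = 0 (mod 2)
x^2: 1 + 1 = 0 (mod 2)
Result: 1

f + g = 1


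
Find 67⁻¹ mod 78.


Use the extended Euclidean algorithm to write 1 = 67·s + 78·t; then s mod 78 is the inverse.
Euclidean algorithm:
  67 = 0·78 + 67
  78 = 1·67 + 11
  67 = 6·11 + 1
  11 = 11·1 + 0
gcd(67,78) = 1
Back-substitution gives: 67·(7) + 78·(-6) = 1
So 67⁻¹ ≡ 7 ≡ 7 (mod 78)
Check: 67 × 7 = 469 ≡ 1 (mod 78) ✓

67⁻¹ ≡ 7 (mod 78)


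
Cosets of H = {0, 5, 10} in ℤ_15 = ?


H = {0, 5, 10}, |H| = 3
Number of cosets = |G|/|H| = 15/3 = 5
0 + H = {0, 5, 10}
1 + H = {1, 6, 11}
2 + H = {2, 7, 12}
3 + H = {3, 8, 13}
4 + H = {4, 9, 14}

Cosets: 0+H={0,5,10}; 1+H={1,6,11}; 2+H={2,7,12}; 3+H={3,8,13}; 4+H={4,9,14}


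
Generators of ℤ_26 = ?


g generates ℤ_n iff gcd(g,n) = 1
Prime factors of 26: 2, 13
Generators are g ∈ {1,...,25} not divisible by any of these primes.
Generators: {1, 3, 5, 7, 9, 11, 15, 17, 19, 21, 23, 25}
Number of generators = φ(26) = 12

Generators of ℤ_26 = {1, 3, 5, 7, 9, 11, 15, 17, 19, 21, 23, 25}


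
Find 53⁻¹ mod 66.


Use the extended Euclidean algorithm to write 1 = 53·s + 66·t; then s mod 66 is the inverse.
Euclidean algorithm:
  53 = 0·66 + 53
  66 = 1·53 + 13
  53 = 4·13 + 1
  13 = 13·1 + 0
gcd(53,66) = 1
Back-substitution gives: 53·(5) + 66·(-4) = 1
So 53⁻¹ ≡ 5 ≡ 5 (mod 66)
Check: 53 × 5 = 265 ≡ 1 (mod 66) ✓

53⁻¹ ≡ 5 (mod 66)


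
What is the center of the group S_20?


Z(G) = {g ∈ G | gx = xg for all x ∈ G}
S_n is non-abelian for n ≥ 3; Z(S_20) is trivial

Z(S_20) = {e}


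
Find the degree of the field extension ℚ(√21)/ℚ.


√21 has minimal polynomial x² - 21 (irreducible over ℚ since 21 is squarefree)

[ℚ(√21)/ℚ] = 2


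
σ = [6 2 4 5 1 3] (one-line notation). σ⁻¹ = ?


To find σ⁻¹, swap domain and range:
σ(1) = 6 → σ⁻¹(6) = 1
σ(2) = 2 → σ⁻¹(2) = 2
σ(3) = 4 → σ⁻¹(4) = 3
σ(4) = 5 → σ⁻¹(5) = 4
σ(5) = 1 → σ⁻¹(1) = 5
σ(6) = 3 → σ⁻¹(3) = 6

σ⁻¹ = [5 2 6 3 4 1]


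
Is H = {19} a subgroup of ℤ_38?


Subgroup test for H = {19} in (ℤ_38, +):
(1) 0 ∈ H? No
(2) Closure: for all a,b ∈ H, (a+b) mod 38 ∈ H? No  [counterexample: 19 + 19 = 0 ∉ H]
(3) Inverses: for all a ∈ H, -a mod 38 ∈ H? Yes

No, H is not a subgroup of ℤ_38


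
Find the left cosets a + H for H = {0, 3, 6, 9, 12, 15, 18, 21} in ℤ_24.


H = {0, 3, 6, 9, 12, 15, 18, 21}, |H| = 8
Number of cosets = |G|/|H| = 24/8 = 3
0 + H = {0, 3, 6, 9, 12, 15, 18, 21}
1 + H = {1, 4, 7, 10, 13, 16, 19, 22}
2 + H = {2, 5, 8, 11, 14, 17, 20, 23}

Cosets: 0+H={0,3,6,9,12,15,18,21}; 1+H={1,4,7,10,13,16,19,22}; 2+H={2,5,8,11,14,17,20,23}


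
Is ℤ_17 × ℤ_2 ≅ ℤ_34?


Comparing ℤ_17 × ℤ_2 and ℤ_34:
gcd(17,2) = 1, so ℤ_17 × ℤ_2 ≅ ℤ_34 (CRT)

Yes, ℤ_17 × ℤ_2 ≅ ℤ_34


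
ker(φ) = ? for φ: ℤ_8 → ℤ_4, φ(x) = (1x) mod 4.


Kernel = preimage of identity
ker(φ) = {x ∈ ℤ_8 : 1x ≡ 0 (mod 4)}. Since 4 | 8, φ is well-defined. The kernel is the cyclic subgroup ⟨4⟩ of ℤ_8 (order 2), i.e. {0, 4}

ker(φ) = {0, 4}


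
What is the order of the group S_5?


|S_n| = n! (number of permutations of n symbols)
|S_5| = 5! = 120

|S_5| = 120


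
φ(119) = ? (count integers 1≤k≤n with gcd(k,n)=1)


Factor n: 119 = 7 × 17
φ(n) = n · ∏(1 - 1/p) over distinct primes p | n
φ(119) = 119 · (1 - 1/7) · (1 - 1/17) = 96

φ(119) = 96


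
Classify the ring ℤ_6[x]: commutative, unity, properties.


ℤ_6 has zero divisors (2·3 ≡ 0), and these lift to constant zero divisors in ℤ_6[x]; so not an integral domain
Commutative: Yes
Integral domain: No
Has unity: Yes

ℤ_6[x]: Commutative=Yes, Unity=Yes


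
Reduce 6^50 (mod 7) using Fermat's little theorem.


Fermat's little theorem: if p is prime and gcd(a,p)=1, then a^(p-1) ≡ 1 (mod p)
p = 7 is prime, gcd(6,7) = 1
Reduce exponent: 50 mod 6 = 2
So 6^50 ≡ 6^2 (mod 7)
6^2 mod 7 = 1

6^50 ≡ 1 (mod 7)


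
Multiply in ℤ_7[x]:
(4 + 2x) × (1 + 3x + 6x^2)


Expand and collect like terms; reduce coefficients mod 7:
x^0: 4·1 = 4 ≡ 4 (mod 7)
x^1: 4·3 + 2·1 = 14 ≡ 0 (mod 7)
x^2: 4·6 + 2·3 = 30 ≡ 2 (mod 7)
x^3: 2·6 = 12 ≡ 5 (mod 7)
Result: 4 + 2x^2 + 5x^3

f · g = 4 + 2x^2 + 5x^3


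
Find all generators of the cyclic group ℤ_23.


g generates ℤ_n iff gcd(g,n) = 1
Prime factors of 23: 23
Generators are g ∈ {1,...,22} not divisible by any of these primes.
Generators: {1, 2, 3, 4, 5, 6, 7, 8, 9, 10, 11, 12, 13, 14, 15, 16, 17, 18, 19, 20, 21, 22}
Number of generators = φ(23) = 22

Generators of ℤ_23 = {1, 2, 3, 4, 5, 6, 7, 8, 9, 10, 11, 12, 13, 14, 15, 16, 17, 18, 19, 20, 21, 22}


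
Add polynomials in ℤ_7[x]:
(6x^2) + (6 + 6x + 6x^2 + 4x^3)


Add coefficients mod 7:
x^0: 0 + 6 = 6 (mod 7)
x^1: 0 + 6 = 6 (mod 7)
x^2: 6 + 6 = 5 (mod 7)
x^3: 0 + 4 = 4 (mod 7)
Result: 6 + 6x + 5x^2 + 4x^3

f + g = 6 + 6x + 5x^2 + 4x^3


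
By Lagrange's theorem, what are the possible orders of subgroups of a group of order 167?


Lagrange's theorem: |H| divides |G|
|G| = 167
Divisors of 167: 1, 167

Possible subgroup orders: {1, 167}


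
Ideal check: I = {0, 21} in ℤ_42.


Check ideal conditions for I = {0, 21} in ℤ_42:
(1) I is an additive subgroup? Yes
(2) For r ∈ ℤ_42 and a ∈ I: r·a ∈ I? Yes

Yes, I is an ideal of ℤ_42


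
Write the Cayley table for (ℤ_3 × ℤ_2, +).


Elements: {(0,0), (0,1), (1,0), (1,1), (2,0), (2,1)}
Operation: componentwise addition mod (3, 2)
Entry (a, b) = ((a₁+b₁) mod 3, (a₂+b₂) mod 2)

Cayley table:
      | (0,0) | (0,1) | (1,0) | (1,1) | (2,0) | (2,1)
(0,0) | (0,0) | (0,1) | (1,0) | (1,1) | (2,0) | (2,1)
(0,1) | (0,1) | (0,0) | (1,1) | (1,0) | (2,1) | (2,0)
(1,0) | (1,0) | (1,1) | (2,0) | (2,1) | (0,0) | (0,1)
(1,1) | (1,1) | (1,0) | (2,1) | (2,0) | (0,1) | (0,0)
(2,0) | (2,0) | (2,1) | (0,0) | (0,1) | (1,0) | (1,1)
(2,1) | (2,1) | (2,0) | (0,1) | (0,0) | (1,1) | (1,0)


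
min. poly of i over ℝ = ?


i satisfies x² + 1 = 0, irreducible over ℝ

Minimal polynomial: x² + 1


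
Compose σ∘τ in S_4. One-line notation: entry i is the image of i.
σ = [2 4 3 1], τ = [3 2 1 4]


σ∘τ: apply τ first, then σ
1 →τ 3 →σ 3
2 →τ 2 →σ 4
3 →τ 1 →σ 2
4 →τ 4 →σ 1

σ∘τ = [3 4 2 1]


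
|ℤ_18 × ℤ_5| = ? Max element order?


|ℤ_18 × ℤ_5| = 18 × 5 = 90
Max element order = lcm(18,5) = 90
Cyclic? Yes (gcd=1)

|ℤ_18×ℤ_5| = 90, max element order = 90


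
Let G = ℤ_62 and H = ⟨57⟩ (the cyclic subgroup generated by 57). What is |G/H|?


|⟨57⟩| = n / gcd(57, 62) = 62 / 1 = 62
H is normal (ℤ_62 is abelian).
|G/H| = |G| / |H| = 62 / 62 = 1

|G/H| = 1


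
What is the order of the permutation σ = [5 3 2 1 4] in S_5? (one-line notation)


Cycle decomposition: (1 5 4) (2 3)
Cycle lengths: 3, 2
Order = lcm(3, 2) = 6

ord(σ) = 6


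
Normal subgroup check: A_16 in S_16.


H = A_16 in S_16
A_16 has index 2 in S_16, and every subgroup of index 2 is normal

Yes, normal subgroup


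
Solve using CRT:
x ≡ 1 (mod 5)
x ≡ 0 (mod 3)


m₁ = 5, m₂ = 3, gcd = 1, so CRT applies. M = m₁·m₂ = 15
Let M₁ = M/m₁ = 3, M₂ = M/m₂ = 5
Find y₁ ≡ M₁⁻¹ (mod m₁): 3⁻¹ ≡ 2 (mod 5)
Find y₂ ≡ M₂⁻¹ (mod m₂): 5⁻¹ ≡ 2 (mod 3)
x = a₁·M₁·y₁ + a₂·M₂·y₂ = 1·3·2 + 0·5·2 = 6
Reduce mod 15: x ≡ 6
Check: 6 mod 5 = 1 ✓, 6 mod 3 = 0 ✓

x ≡ 6 (mod 15)


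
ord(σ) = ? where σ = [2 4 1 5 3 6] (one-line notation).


Cycle decomposition: (1 2 4 5 3)
Cycle lengths: 5
Order = lcm(5) = 5

ord(σ) = 5


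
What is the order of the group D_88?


|D_n| = 2n (n rotations and n reflections)
|D_88| = 2×88 = 176

|D_88| = 176


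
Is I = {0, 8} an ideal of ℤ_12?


Check ideal conditions for I = {0, 8} in ℤ_12:
(1) I is an additive subgroup? No
(2) For r ∈ ℤ_12 and a ∈ I: r·a ∈ I? No  [counterexample: r=2, a=8, r·a mod 12 = 4 ∉ I]

No, I is not an ideal of ℤ_12


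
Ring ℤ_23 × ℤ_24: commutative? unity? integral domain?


Direct product ring; commutative with unity (1,1); but (1,0)·(0,1) = (0,0) gives zero divisors, so not an integral domain
Commutative: Yes
Integral domain: No
Has unity: Yes

ℤ_23 × ℤ_24: Commutative=Yes, Unity=Yes


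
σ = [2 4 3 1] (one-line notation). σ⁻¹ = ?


To find σ⁻¹, swap domain and range:
σ(1) = 2 → σ⁻¹(2) = 1
σ(2) = 4 → σ⁻¹(4) = 2
σ(3) = 3 → σ⁻¹(3) = 3
σ(4) = 1 → σ⁻¹(1) = 4

σ⁻¹ = [4 1 3 2]


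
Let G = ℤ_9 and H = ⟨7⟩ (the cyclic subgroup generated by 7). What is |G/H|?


|⟨7⟩| = n / gcd(7, 9) = 9 / 1 = 9
H is normal (ℤ_9 is abelian).
|G/H| = |G| / |H| = 9 / 9 = 1

|G/H| = 1


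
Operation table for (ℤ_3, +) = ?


Elements: {0, 1, 2}
Operation: addition mod 3
Entry (a, b) = (a + b) mod 3

Cayley table:
  | 0 | 1 | 2
0 | 0 | 1 | 2
1 | 1 | 2 | 0
2 | 2 | 0 | 1


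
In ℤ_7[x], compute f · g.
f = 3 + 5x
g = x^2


Expand and collect like terms; reduce coefficients mod 7:
x^0: 3·0 = 0 ≡ 0 (mod 7)
x^1: 3·0 + 5·0 = 0 ≡ 0 (mod 7)
x^2: 3·1 + 5·0 = 3 ≡ 3 (mod 7)
x^3: 5·1 = 5 ≡ 5 (mod 7)
Result: 3x^2 + 5x^3

f · g = 3x^2 + 5x^3


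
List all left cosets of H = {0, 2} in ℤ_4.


H = {0, 2}, |H| = 2
Number of cosets = |G|/|H| = 4/2 = 2
0 + H = {0, 2}
1 + H = {1, 3}

Cosets: 0+H={0,2}; 1+H={1,3}


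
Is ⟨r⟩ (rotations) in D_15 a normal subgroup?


H = ⟨r⟩ (rotations) in D_15
The rotation subgroup ⟨r⟩ has index 2 in D_15, so it is normal

Yes, normal subgroup


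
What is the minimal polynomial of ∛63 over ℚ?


∛63 satisfies x³ - 63 = 0, irreducible over ℚ (no rational root; 63 is not a perfect cube)

Minimal polynomial: x³ - 63


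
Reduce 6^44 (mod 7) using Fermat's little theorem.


Fermat's little theorem: if p is prime and gcd(a,p)=1, then a^(p-1) ≡ 1 (mod p)
p = 7 is prime, gcd(6,7) = 1
Reduce exponent: 44 mod 6 = 2
So 6^44 ≡ 6^2 (mod 7)
6^2 mod 7 = 1

6^44 ≡ 1 (mod 7)


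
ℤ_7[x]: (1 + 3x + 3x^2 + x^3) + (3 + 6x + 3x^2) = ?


Add coefficients mod 7:
x^0: 1 + 3 = 4 (mod 7)
x^1: 3 + 6 = 2 (mod 7)
x^2: 3 + 3 = 6 (mod 7)
x^3: 1 + 0 = 1 (mod 7)
Result: 4 + 2x + 6x^2 + x^3

f + g = 4 + 2x + 6x^2 + x^3


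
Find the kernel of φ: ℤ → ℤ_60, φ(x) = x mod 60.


Kernel = preimage of identity
ker(φ) = {x ∈ ℤ : x ≡ 0 (mod 60)} = 60ℤ = {0, ±60, ±120, ...}

ker(φ) = 60ℤ


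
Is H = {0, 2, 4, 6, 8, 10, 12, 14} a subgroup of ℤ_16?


Subgroup test for H = {0, 2, 4, 6, 8, 10, 12, 14} in (ℤ_16, +):
(1) 0 ∈ H? Yes
(2) Closure: for all a,b ∈ H, (a+b) mod 16 ∈ H? Yes
(3) Inverses: for all a ∈ H, -a mod 16 ∈ H? Yes

Yes, H is a subgroup of ℤ_16


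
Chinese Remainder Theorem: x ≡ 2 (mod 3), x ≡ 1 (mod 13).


m₁ = 3, m₂ = 13, gcd = 1, so CRT applies. M = m₁·m₂ = 39
Let M₁ = M/m₁ = 13, M₂ = M/m₂ = 3
Find y₁ ≡ M₁⁻¹ (mod m₁): 13⁻¹ ≡ 1 (mod 3)
Find y₂ ≡ M₂⁻¹ (mod m₂): 3⁻¹ ≡ 9 (mod 13)
x = a₁·M₁·y₁ + a₂·M₂·y₂ = 2·13·1 + 1·3·9 = 53
Reduce mod 39: x ≡ 14
Check: 14 mod 3 = 2 ✓, 14 mod 13 = 1 ✓

x ≡ 14 (mod 39)


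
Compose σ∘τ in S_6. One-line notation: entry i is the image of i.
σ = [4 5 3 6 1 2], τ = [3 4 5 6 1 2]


σ∘τ: apply τ first, then σ
1 →τ 3 →σ 3
2 →τ 4 →σ 6
3 →τ 5 →σ 1
4 →τ 6 →σ 2
5 →τ 1 →σ 4
6 →τ 2 →σ 5

σ∘τ = [3 6 1 2 4 5]


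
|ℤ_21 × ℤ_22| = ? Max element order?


|ℤ_21 × ℤ_22| = 21 × 22 = 462
Max element order = lcm(21,22) = 462
Cyclic? Yes (gcd=1)

|ℤ_21×ℤ_22| = 462, max element order = 462


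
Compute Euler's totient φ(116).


Factor n: 116 = 2^2 × 29
φ(n) = n · ∏(1 - 1/p) over distinct primes p | n
φ(116) = 116 · (1 - 1/2) · (1 - 1/29) = 56

φ(116) = 56


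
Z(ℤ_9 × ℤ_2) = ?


Z(G) = {g ∈ G | gx = xg for all x ∈ G}
Direct product of abelian groups is abelian, so Z(G) = G

Z(ℤ_9 × ℤ_2) = ℤ_9 × ℤ_2


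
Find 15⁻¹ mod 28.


Use the extended Euclidean algorithm to write 1 = 15·s + 28·t; then s mod 28 is the inverse.
Euclidean algorithm:
  15 = 0·28 + 15
  28 = 1·15 + 13
  15 = 1·13 + 2
  13 = 6·2 + 1
  2 = 2·1 + 0
gcd(15,28) = 1
Back-substitution gives: 15·(-13) + 28·(7) = 1
So 15⁻¹ ≡ -13 ≡ 15 (mod 28)
Check: 15 × 15 = 225 ≡ 1 (mod 28) ✓

15⁻¹ ≡ 15 (mod 28)


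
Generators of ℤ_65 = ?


g generates ℤ_n iff gcd(g,n) = 1
Prime factors of 65: 5, 13
Generators are g ∈ {1,...,64} not divisible by any of these primes.
Generators: {1, 2, 3, 4, 6, 7, 8, 9, 11, 12, 14, 16, 17, 18, 19, 21, 22, 23, 24, 27, 28, 29, 31, 32, 33, 34, 36, 37, 38, 41, 42, 43, 44, 46, 47, 48, 49, 51, 53, 54, 56, 57, 58, 59, 61, 62, 63, 64}
Number of generators = φ(65) = 48

Generators of ℤ_65 = {1, 2, 3, 4, 6, 7, 8, 9, 11, 12, 14, 16, 17, 18, 19, 21, 22, 23, 24, 27, 28, 29, 31, 32, 33, 34, 36, 37, 38, 41, 42, 43, 44, 46, 47, 48, 49, 51, 53, 54, 56, 57, 58, 59, 61, 62, 63, 64}


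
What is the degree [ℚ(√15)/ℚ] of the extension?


√15 has minimal polynomial x² - 15 (irreducible over ℚ since 15 is squarefree)

[ℚ(√15)/ℚ] = 2


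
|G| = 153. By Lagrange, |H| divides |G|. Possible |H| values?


Lagrange's theorem: |H| divides |G|
|G| = 153
Divisors of 153: 1, 3, 9, 17, 51, 153

Possible subgroup orders: {1, 3, 9, 17, 51, 153}


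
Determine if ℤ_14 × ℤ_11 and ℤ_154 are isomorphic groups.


Comparing ℤ_14 × ℤ_11 and ℤ_154:
gcd(14,11) = 1, so ℤ_14 × ℤ_11 ≅ ℤ_154 (CRT)

Yes, ℤ_14 × ℤ_11 ≅ ℤ_154


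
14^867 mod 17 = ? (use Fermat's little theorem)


Fermat's little theorem: if p is prime and gcd(a,p)=1, then a^(p-1) ≡ 1 (mod p)
p = 17 is prime, gcd(14,17) = 1
Reduce exponent: 867 mod 16 = 3
So 14^867 ≡ 14^3 (mod 17)
14^3 mod 17 = 7

14^867 ≡ 7 (mod 17)


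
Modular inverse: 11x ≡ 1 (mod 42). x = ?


Use the extended Euclidean algorithm to write 1 = 11·s + 42·t; then s mod 42 is the inverse.
Euclidean algorithm:
  11 = 0·42 + 11
  42 = 3·11 + 9
  11 = 1·9 + 2
  9 = 4·2 + 1
  2 = 2·1 + 0
gcd(11,42) = 1
Back-substitution gives: 11·(-19) + 42·(5) = 1
So 11⁻¹ ≡ -19 ≡ 23 (mod 42)
Check: 11 × 23 = 253 ≡ 1 (mod 42) ✓

11⁻¹ ≡ 23 (mod 42)


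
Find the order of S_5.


|S_n| = n! (number of permutations of n symbols)
|S_5| = 5! = 120

|S_5| = 120


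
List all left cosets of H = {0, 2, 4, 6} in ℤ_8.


H = {0, 2, 4, 6}, |H| = 4
Number of cosets = |G|/|H| = 8/4 = 2
0 + H = {0, 2, 4, 6}
1 + H = {1, 3, 5, 7}

Cosets: 0+H={0,2,4,6}; 1+H={1,3,5,7}


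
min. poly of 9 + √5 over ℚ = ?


Let α = 9 + √5. Then α - 9 = √5, so (α - 9)² = 5, giving α² - 18α + 76 = 0. Degree 2 and α ∉ ℚ, so this is the minimal polynomial.

Minimal polynomial: x² - 18x + 76


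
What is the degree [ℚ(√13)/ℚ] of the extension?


√13 has minimal polynomial x² - 13 (irreducible over ℚ since 13 is squarefree)

[ℚ(√13)/ℚ] = 2


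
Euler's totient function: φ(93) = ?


Factor n: 93 = 3 × 31
φ(n) = n · ∏(1 - 1/p) over distinct primes p | n
φ(93) = 93 · (1 - 1/3) · (1 - 1/31) = 60

φ(93) = 60


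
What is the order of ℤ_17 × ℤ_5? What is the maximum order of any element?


|ℤ_17 × ℤ_5| = 17 × 5 = 85
Max element order = lcm(17,5) = 85
Cyclic? Yes (gcd=1)

|ℤ_17×ℤ_5| = 85, max element order = 85


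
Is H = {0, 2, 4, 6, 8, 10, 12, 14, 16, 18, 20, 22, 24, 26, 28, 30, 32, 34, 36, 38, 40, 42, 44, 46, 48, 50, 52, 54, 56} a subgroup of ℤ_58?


Subgroup test for H = {0, 2, 4, 6, 8, 10, 12, 14, 16, 18, 20, 22, 24, 26, 28, 30, 32, 34, 36, 38, 40, 42, 44, 46, 48, 50, 52, 54, 56} in (ℤ_58, +):
(1) 0 ∈ H? Yes
(2) Closure: for all a,b ∈ H, (a+b) mod 58 ∈ H? Yes
(3) Inverses: for all a ∈ H, -a mod 58 ∈ H? Yes

Yes, H is a subgroup of ℤ_58


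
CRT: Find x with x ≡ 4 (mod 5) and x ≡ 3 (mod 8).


m₁ = 5, m₂ = 8, gcd = 1, so CRT applies. M = m₁·m₂ = 40
Let M₁ = M/m₁ = 8, M₂ = M/m₂ = 5
Find y₁ ≡ M₁⁻¹ (mod m₁): 8⁻¹ ≡ 2 (mod 5)
Find y₂ ≡ M₂⁻¹ (mod m₂): 5⁻¹ ≡ 5 (mod 8)
x = a₁·M₁·y₁ + a₂·M₂·y₂ = 4·8·2 + 3·5·5 = 139
Reduce mod 40: x ≡ 19
Check: 19 mod 5 = 4 ✓, 19 mod 8 = 3 ✓

x ≡ 19 (mod 40)


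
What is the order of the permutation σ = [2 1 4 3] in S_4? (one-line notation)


Cycle decomposition: (1 2) (3 4)
Cycle lengths: 2, 2
Order = lcm(2, 2) = 2

ord(σ) = 2


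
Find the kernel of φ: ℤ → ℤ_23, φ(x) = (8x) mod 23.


Kernel = preimage of identity
ker(φ) = {x ∈ ℤ : 8x ≡ 0 (mod 23)}. gcd(8,23) = 1, so 8x ≡ 0 (mod 23) ⟺ x ≡ 0 (mod 23/1 = 23). Hence ker(φ) = 23ℤ

ker(φ) = 23ℤ


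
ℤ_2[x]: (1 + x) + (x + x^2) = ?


Add coefficients mod 2:
x^0: 1 + 0 = 1 (mod 2)
x^1: 1 + 1 = 0 (mod 2)
x^2: 0 + 1 = 1 (mod 2)
Result: 1 + x^2

f + g = 1 + x^2


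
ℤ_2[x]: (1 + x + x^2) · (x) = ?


Expand and collect like terms; reduce coefficients mod 2:
x^0: 1·0 = 0 ≡ 0 (mod 2)
x^1: 1·1 + 1·0 = 1 ≡ 1 (mod 2)
x^2: 1·1 + 1·0 = 1 ≡ 1 (mod 2)
x^3: 1·1 = 1 ≡ 1 (mod 2)
Result: x + x^2 + x^3

f · g = x + x^2 + x^3


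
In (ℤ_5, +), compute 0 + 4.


Operation: addition mod 5
0 + 4 = (a + b) mod 5 with a = 0, b = 4

0 + 4 = 4


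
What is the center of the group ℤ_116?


Z(G) = {g ∈ G | gx = xg for all x ∈ G}
ℤ_116 is abelian, so Z(G) = G

Z(ℤ_116) = ℤ_116


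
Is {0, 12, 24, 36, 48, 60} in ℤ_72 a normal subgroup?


H = {0, 12, 24, 36, 48, 60} in ℤ_72
ℤ_72 is abelian; every subgroup of an abelian group is normal

Yes, normal subgroup


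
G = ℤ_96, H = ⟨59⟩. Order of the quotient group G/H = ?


|⟨59⟩| = n / gcd(59, 96) = 96 / 1 = 96
H is normal (ℤ_96 is abelian).
|G/H| = |G| / |H| = 96 / 96 = 1

|G/H| = 1


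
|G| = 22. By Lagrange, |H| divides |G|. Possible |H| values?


Lagrange's theorem: |H| divides |G|
|G| = 22
Divisors of 22: 1, 2, 11, 22

Possible subgroup orders: {1, 2, 11, 22}


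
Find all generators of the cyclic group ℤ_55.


g generates ℤ_n iff gcd(g,n) = 1
Prime factors of 55: 5, 11
Generators are g ∈ {1,...,54} not divisible by any of these primes.
Generators: {1, 2, 3, 4, 6, 7, 8, 9, 12, 13, 14, 16, 17, 18, 19, 21, 23, 24, 26, 27, 28, 29, 31, 32, 34, 36, 37, 38, 39, 41, 42, 43, 46, 47, 48, 49, 51, 52, 53, 54}
Number of generators = φ(55) = 40

Generators of ℤ_55 = {1, 2, 3, 4, 6, 7, 8, 9, 12, 13, 14, 16, 17, 18, 19, 21, 23, 24, 26, 27, 28, 29, 31, 32, 34, 36, 37, 38, 39, 41, 42, 43, 46, 47, 48, 49, 51, 52, 53, 54}


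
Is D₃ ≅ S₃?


Comparing D₃ and S₃:
Both are the unique non-abelian group of order 6

Yes, D₃ ≅ S₃


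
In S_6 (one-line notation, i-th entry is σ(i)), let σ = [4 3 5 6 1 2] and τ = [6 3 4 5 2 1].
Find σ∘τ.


σ∘τ: apply τ first, then σ
1 →τ 6 →σ 2
2 →τ 3 →σ 5
3 →τ 4 →σ 6
4 →τ 5 →σ 1
5 →τ 2 →σ 3
6 →τ 1 →σ 4

σ∘τ = [2 5 6 1 3 4]


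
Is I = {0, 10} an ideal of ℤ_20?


Check ideal conditions for I = {0, 10} in ℤ_20:
(1) I is an additive subgroup? Yes
(2) For r ∈ ℤ_20 and a ∈ I: r·a ∈ I? Yes

Yes, I is an ideal of ℤ_20


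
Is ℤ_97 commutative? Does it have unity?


ℤ_97 is a commutative ring with unity 1; 97 is prime, so ℤ_97 is a field (hence an integral domain)
Commutative: Yes
Integral domain: Yes
Has unity: Yes

ℤ_97: Commutative=Yes, Unity=Yes


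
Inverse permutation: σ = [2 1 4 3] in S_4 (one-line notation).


To find σ⁻¹, swap domain and range:
σ(1) = 2 → σ⁻¹(2) = 1
σ(2) = 1 → σ⁻¹(1) = 2
σ(3) = 4 → σ⁻¹(4) = 3
σ(4) = 3 → σ⁻¹(3) = 4

σ⁻¹ = [2 1 4 3]


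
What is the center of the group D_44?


Z(G) = {g ∈ G | gx = xg for all x ∈ G}
For even n, Z(D_n) = {e, r^(n/2)}: the 180° rotation r^22 commutes with every reflection and rotation

Z(D_44) = {e, r^22}


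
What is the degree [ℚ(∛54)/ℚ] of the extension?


∛54 has minimal polynomial x³ - 54 (irreducible over ℚ since 54 is not a perfect cube)

[ℚ(∛54)/ℚ] = 3


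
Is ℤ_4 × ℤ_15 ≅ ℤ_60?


Comparing ℤ_4 × ℤ_15 and ℤ_60:
gcd(4,15) = 1, so ℤ_4 × ℤ_15 ≅ ℤ_60 (CRT)

Yes, ℤ_4 × ℤ_15 ≅ ℤ_60


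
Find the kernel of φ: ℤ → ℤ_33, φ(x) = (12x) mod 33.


Kernel = preimage of identity
ker(φ) = {x ∈ ℤ : 12x ≡ 0 (mod 33)}. gcd(12,33) = 3, so 12x ≡ 0 (mod 33) ⟺ x ≡ 0 (mod 33/3 = 11). Hence ker(φ) = 11ℤ

ker(φ) = 11ℤ


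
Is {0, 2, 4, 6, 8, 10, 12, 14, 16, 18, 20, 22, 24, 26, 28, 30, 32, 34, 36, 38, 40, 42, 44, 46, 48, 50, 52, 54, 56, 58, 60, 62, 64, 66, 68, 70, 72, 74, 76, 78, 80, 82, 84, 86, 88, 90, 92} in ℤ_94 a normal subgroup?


H = {0, 2, 4, 6, 8, 10, 12, 14, 16, 18, 20, 22, 24, 26, 28, 30, 32, 34, 36, 38, 40, 42, 44, 46, 48, 50, 52, 54, 56, 58, 60, 62, 64, 66, 68, 70, 72, 74, 76, 78, 80, 82, 84, 86, 88, 90, 92} in ℤ_94
ℤ_94 is abelian; every subgroup of an abelian group is normal

Yes, normal subgroup


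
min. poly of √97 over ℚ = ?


√97 satisfies x² - 97 = 0, irreducible over ℚ since 97 is squarefree

Minimal polynomial: x² - 97


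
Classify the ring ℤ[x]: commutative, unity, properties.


Polynomial ring over ℤ (an integral domain) is a commutative integral domain with unity 1
Commutative: Yes
Integral domain: Yes
Has unity: Yes

ℤ[x]: Commutative=Yes, Unity=Yes


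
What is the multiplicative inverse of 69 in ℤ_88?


Use the extended Euclidean algorithm to write 1 = 69·s + 88·t; then s mod 88 is the inverse.
Euclidean algorithm:
  69 = 0·88 + 69
  88 = 1·69 + 19
  69 = 3·19 + 12
  19 = 1·12 + 7
  12 = 1·7 + 5
  7 = 1·5 + 2
  5 = 2·2 + 1
  2 = 2·1 + 0
gcd(69,88) = 1
Back-substitution gives: 69·(37) + 88·(-29) = 1
So 69⁻¹ ≡ 37 ≡ 37 (mod 88)
Check: 69 × 37 = 2553 ≡ 1 (mod 88) ✓

69⁻¹ ≡ 37 (mod 88)


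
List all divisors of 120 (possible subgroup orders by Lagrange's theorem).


Lagrange's theorem: |H| divides |G|
|G| = 120
Divisors of 120: 1, 2, 3, 4, 5, 6, 8, 10, 12, 15, 20, 24, 30, 40, 60, 120

Possible subgroup orders: {1, 2, 3, 4, 5, 6, 8, 10, 12, 15, 20, 24, 30, 40, 60, 120}


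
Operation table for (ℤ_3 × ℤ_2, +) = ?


Elements: {(0,0), (0,1), (1,0), (1,1), (2,0), (2,1)}
Operation: componentwise addition mod (3, 2)
Entry (a, b) = ((a₁+b₁) mod 3, (a₂+b₂) mod 2)

Cayley table:
      | (0,0) | (0,1) | (1,0) | (1,1) | (2,0) | (2,1)
(0,0) | (0,0) | (0,1) | (1,0) | (1,1) | (2,0) | (2,1)
(0,1) | (0,1) | (0,0) | (1,1) | (1,0) | (2,1) | (2,0)
(1,0) | (1,0) | (1,1) | (2,0) | (2,1) | (0,0) | (0,1)
(1,1) | (1,1) | (1,0) | (2,1) | (2,0) | (0,1) | (0,0)
(2,0) | (2,0) | (2,1) | (0,0) | (0,1) | (1,0) | (1,1)
(2,1) | (2,1) | (2,0) | (0,1) | (0,0) | (1,1) | (1,0)


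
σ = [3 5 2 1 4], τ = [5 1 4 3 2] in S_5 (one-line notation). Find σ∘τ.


σ∘τ: apply τ first, then σ
1 →τ 5 →σ 4
2 →τ 1 →σ 3
3 →τ 4 →σ 1
4 →τ 3 →σ 2
5 →τ 2 →σ 5

σ∘τ = [4 3 1 2 5]


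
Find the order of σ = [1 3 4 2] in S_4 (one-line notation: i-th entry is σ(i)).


Cycle decomposition: (2 3 4)
Cycle lengths: 3
Order = lcm(3) = 3

ord(σ) = 3


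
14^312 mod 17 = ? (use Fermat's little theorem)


Fermat's little theorem: if p is prime and gcd(a,p)=1, then a^(p-1) ≡ 1 (mod p)
p = 17 is prime, gcd(14,17) = 1
Reduce exponent: 312 mod 16 = 8
So 14^312 ≡ 14^8 (mod 17)
14^8 mod 17 = 16

14^312 ≡ 16 (mod 17)


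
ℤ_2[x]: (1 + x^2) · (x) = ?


Expand and collect like terms; reduce coefficients mod 2:
x^0: 1·0 = 0 ≡ 0 (mod 2)
x^1: 1·1 + 0·0 = 1 ≡ 1 (mod 2)
x^2: 0·1 + 1·0 = 0 ≡ 0 (mod 2)
x^3: 1·1 = 1 ≡ 1 (mod 2)
Result: x + x^3

f · g = x + x^3


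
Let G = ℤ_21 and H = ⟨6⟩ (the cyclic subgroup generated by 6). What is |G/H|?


|⟨6⟩| = n / gcd(6, 21) = 21 / 3 = 7
H is normal (ℤ_21 is abelian).
|G/H| = |G| / |H| = 21 / 7 = 3

|G/H| = 3


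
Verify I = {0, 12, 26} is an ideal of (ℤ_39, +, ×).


Check ideal conditions for I = {0, 12, 26} in ℤ_39:
(1) I is an additive subgroup? No
(2) For r ∈ ℤ_39 and a ∈ I: r·a ∈ I? No  [counterexample: r=2, a=12, r·a mod 39 = 24 ∉ I]

No, I is not an ideal of ℤ_39


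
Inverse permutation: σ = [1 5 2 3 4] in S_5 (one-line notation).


To find σ⁻¹, swap domain and range:
σ(1) = 1 → σ⁻¹(1) = 1
σ(2) = 5 → σ⁻¹(5) = 2
σ(3) = 2 → σ⁻¹(2) = 3
σ(4) = 3 → σ⁻¹(3) = 4
σ(5) = 4 → σ⁻¹(4) = 5

σ⁻¹ = [1 3 4 5 2]


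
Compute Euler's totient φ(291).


Factor n: 291 = 3 × 97
φ(n) = n · ∏(1 - 1/p) over distinct primes p | n
φ(291) = 291 · (1 - 1/3) · (1 - 1/97) = 192

φ(291) = 192


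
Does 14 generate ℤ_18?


g generates ℤ_n iff gcd(g, n) = 1
gcd(14, 18) = 2
Since gcd = 2 ≠ 1, ⟨14⟩ has order 9 < 18, so 14 is not a generator.

No, 14 does not generate ℤ_18


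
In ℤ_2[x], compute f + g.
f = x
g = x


Add coefficients mod 2:
x^0: 0 + 0 = 0 (mod 2)
x^1: 1 + 1 = 0 (mod 2)
Result: 0

f + g = 0


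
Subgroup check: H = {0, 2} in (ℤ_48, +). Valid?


Subgroup test for H = {0, 2} in (ℤ_48, +):
(1) 0 ∈ H? Yes
(2) Closure: for all a,b ∈ H, (a+b) mod 48 ∈ H? No  [counterexample: 2 + 2 = 4 ∉ H]
(3) Inverses: for all a ∈ H, -a mod 48 ∈ H? No

No, H is not a subgroup of ℤ_48


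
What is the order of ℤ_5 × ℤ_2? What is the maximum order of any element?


|ℤ_5 × ℤ_2| = 5 × 2 = 10
Max element order = lcm(5,2) = 10
Cyclic? Yes (gcd=1)

|ℤ_5×ℤ_2| = 10, max element order = 10


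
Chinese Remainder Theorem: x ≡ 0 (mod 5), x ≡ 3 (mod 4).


m₁ = 5, m₂ = 4, gcd = 1, so CRT applies. M = m₁·m₂ = 20
Let M₁ = M/m₁ = 4, M₂ = M/m₂ = 5
Find y₁ ≡ M₁⁻¹ (mod m₁): 4⁻¹ ≡ 4 (mod 5)
Find y₂ ≡ M₂⁻¹ (mod m₂): 5⁻¹ ≡ 1 (mod 4)
x = a₁·M₁·y₁ + a₂·M₂·y₂ = 0·4·4 + 3·5·1 = 15
Reduce mod 20: x ≡ 15
Check: 15 mod 5 = 0 ✓, 15 mod 4 = 3 ✓

x ≡ 15 (mod 20)


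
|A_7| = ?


|A_n| = n!/2 (even permutations)
|A_7| = 7!/2 = 5040/2 = 2520

|A_7| = 2520


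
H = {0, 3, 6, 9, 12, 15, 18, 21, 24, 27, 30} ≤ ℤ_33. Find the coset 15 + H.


15 + H = {15 + h (mod 33) : h ∈ H}
15+0=15, 15+3=18, 15+6=21, 15+9=24, 15+12=27, 15+15=30, 15+18=0, 15+21=3, 15+24=6, 15+27=9, 15+30=12
15 + H = {0, 3, 6, 9, 12, 15, 18, 21, 24, 27, 30} = 0 + H

15 + H = {0, 3, 6, 9, 12, 15, 18, 21, 24, 27, 30}


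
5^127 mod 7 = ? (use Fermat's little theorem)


Fermat's little theorem: if p is prime and gcd(a,p)=1, then a^(p-1) ≡ 1 (mod p)
p = 7 is prime, gcd(5,7) = 1
Reduce exponent: 127 mod 6 = 1
So 5^127 ≡ 5^1 (mod 7)
5^1 mod 7 = 5

5^127 ≡ 5 (mod 7)


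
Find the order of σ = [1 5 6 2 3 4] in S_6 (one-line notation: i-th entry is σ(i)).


Cycle decomposition: (2 5 3 6 4)
Cycle lengths: 5
Order = lcm(5) = 5

ord(σ) = 5


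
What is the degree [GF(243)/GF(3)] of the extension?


GF(243) = GF(3^5), so the extension degree is 5

[GF(243)/GF(3)] = 5


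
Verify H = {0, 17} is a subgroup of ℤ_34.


Subgroup test for H = {0, 17} in (ℤ_34, +):
(1) 0 ∈ H? Yes
(2) Closure: for all a,b ∈ H, (a+b) mod 34 ∈ H? Yes
(3) Inverses: for all a ∈ H, -a mod 34 ∈ H? Yes

Yes, H is a subgroup of ℤ_34


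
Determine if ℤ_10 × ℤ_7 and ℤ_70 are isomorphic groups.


Comparing ℤ_10 × ℤ_7 and ℤ_70:
gcd(10,7) = 1, so ℤ_10 × ℤ_7 ≅ ℤ_70 (CRT)

Yes, ℤ_10 × ℤ_7 ≅ ℤ_70


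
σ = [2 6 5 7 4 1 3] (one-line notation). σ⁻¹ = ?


To find σ⁻¹, swap domain and range:
σ(1) = 2 → σ⁻¹(2) = 1
σ(2) = 6 → σ⁻¹(6) = 2
σ(3) = 5 → σ⁻¹(5) = 3
σ(4) = 7 → σ⁻¹(7) = 4
σ(5) = 4 → σ⁻¹(4) = 5
σ(6) = 1 → σ⁻¹(1) = 6
σ(7) = 3 → σ⁻¹(3) = 7

σ⁻¹ = [6 1 7 5 3 2 4]


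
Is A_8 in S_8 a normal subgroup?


H = A_8 in S_8
A_8 has index 2 in S_8, and every subgroup of index 2 is normal

Yes, normal subgroup


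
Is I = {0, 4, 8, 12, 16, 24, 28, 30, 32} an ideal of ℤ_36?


Check ideal conditions for I = {0, 4, 8, 12, 16, 24, 28, 30, 32} in ℤ_36:
(1) I is an additive subgroup? No
(2) For r ∈ ℤ_36 and a ∈ I: r·a ∈ I? No  [counterexample: r=2, a=28, r·a mod 36 = 20 ∉ I]

No, I is not an ideal of ℤ_36


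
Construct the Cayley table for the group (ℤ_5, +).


Elements: {0, 1, 2, 3, 4}
Operation: addition mod 5
Entry (a, b) = (a + b) mod 5

Cayley table:
  | 0 | 1 | 2 | 3 | 4
0 | 0 | 1 | 2 | 3 | 4
1 | 1 | 2 | 3 | 4 | 0
2 | 2 | 3 | 4 | 0 | 1
3 | 3 | 4 | 0 | 1 | 2
4 | 4 | 0 | 1 | 2 | 3


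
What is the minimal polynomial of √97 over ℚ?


√97 satisfies x² - 97 = 0, irreducible over ℚ since 97 is squarefree

Minimal polynomial: x² - 97


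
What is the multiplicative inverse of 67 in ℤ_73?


Use the extended Euclidean algorithm to write 1 = 67·s + 73·t; then s mod 73 is the inverse.
Euclidean algorithm:
  67 = 0·73 + 67
  73 = 1·67 + 6
  67 = 11·6 + 1
  6 = 6·1 + 0
gcd(67,73) = 1
Back-substitution gives: 67·(12) + 73·(-11) = 1
So 67⁻¹ ≡ 12 ≡ 12 (mod 73)
Check: 67 × 12 = 804 ≡ 1 (mod 73) ✓

67⁻¹ ≡ 12 (mod 73)


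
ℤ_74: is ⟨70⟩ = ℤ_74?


g generates ℤ_n iff gcd(g, n) = 1
gcd(70, 74) = 2
Since gcd = 2 ≠ 1, ⟨70⟩ has order 37 < 74, so 70 is not a generator.

No, 70 does not generate ℤ_74


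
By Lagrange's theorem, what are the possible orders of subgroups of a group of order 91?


Lagrange's theorem: |H| divides |G|
|G| = 91
Divisors of 91: 1, 7, 13, 91

Possible subgroup orders: {1, 7, 13, 91}


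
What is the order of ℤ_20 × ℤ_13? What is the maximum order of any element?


|ℤ_20 × ℤ_13| = 20 × 13 = 260
Max element order = lcm(20,13) = 260
Cyclic? Yes (gcd=1)

|ℤ_20×ℤ_13| = 260, max element order = 260


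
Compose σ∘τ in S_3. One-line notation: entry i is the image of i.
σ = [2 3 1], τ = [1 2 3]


σ∘τ: apply τ first, then σ
1 →τ 1 →σ 2
2 →τ 2 →σ 3
3 →τ 3 →σ 1

σ∘τ = [2 3 1]


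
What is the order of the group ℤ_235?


ℤ_n has n elements.

|ℤ_235| = 235


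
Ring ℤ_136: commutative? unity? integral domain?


ℤ_136 is a commutative ring with unity 1; 136 = 2×68 is composite, so 2·68 ≡ 0 gives zero divisors (not an integral domain)
Commutative: Yes
Integral domain: No
Has unity: Yes

ℤ_136: Commutative=Yes, Unity=Yes


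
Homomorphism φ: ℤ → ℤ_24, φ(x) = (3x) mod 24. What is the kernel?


Kernel = preimage of identity
ker(φ) = {x ∈ ℤ : 3x ≡ 0 (mod 24)}. gcd(3,24) = 3, so 3x ≡ 0 (mod 24) ⟺ x ≡ 0 (mod 24/3 = 8). Hence ker(φ) = 8ℤ

ker(φ) = 8ℤ
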